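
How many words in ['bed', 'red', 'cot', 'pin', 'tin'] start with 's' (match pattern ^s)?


Pattern ^s anchors to start of word. Check which words begin with 's':
  'bed' -> no
  'red' -> no
  'cot' -> no
  'pin' -> no
  'tin' -> no
Matching words: []
Count: 0

0


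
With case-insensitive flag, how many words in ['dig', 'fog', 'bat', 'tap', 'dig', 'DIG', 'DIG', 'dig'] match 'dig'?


Case-insensitive matching: compare each word's lowercase form to 'dig'.
  'dig' -> lower='dig' -> MATCH
  'fog' -> lower='fog' -> no
  'bat' -> lower='bat' -> no
  'tap' -> lower='tap' -> no
  'dig' -> lower='dig' -> MATCH
  'DIG' -> lower='dig' -> MATCH
  'DIG' -> lower='dig' -> MATCH
  'dig' -> lower='dig' -> MATCH
Matches: ['dig', 'dig', 'DIG', 'DIG', 'dig']
Count: 5

5


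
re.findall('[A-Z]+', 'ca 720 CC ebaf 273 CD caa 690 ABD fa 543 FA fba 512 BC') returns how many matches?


Pattern '[A-Z]+' finds one or more uppercase letters.
Text: 'ca 720 CC ebaf 273 CD caa 690 ABD fa 543 FA fba 512 BC'
Scanning for matches:
  Match 1: 'CC'
  Match 2: 'CD'
  Match 3: 'ABD'
  Match 4: 'FA'
  Match 5: 'BC'
Total matches: 5

5


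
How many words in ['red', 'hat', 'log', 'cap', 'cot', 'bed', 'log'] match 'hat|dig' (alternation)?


Alternation 'hat|dig' matches either 'hat' or 'dig'.
Checking each word:
  'red' -> no
  'hat' -> MATCH
  'log' -> no
  'cap' -> no
  'cot' -> no
  'bed' -> no
  'log' -> no
Matches: ['hat']
Count: 1

1


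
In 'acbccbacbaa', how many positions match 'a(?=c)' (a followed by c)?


Lookahead 'a(?=c)' matches 'a' only when followed by 'c'.
String: 'acbccbacbaa'
Checking each position where char is 'a':
  pos 0: 'a' -> MATCH (next='c')
  pos 6: 'a' -> MATCH (next='c')
  pos 9: 'a' -> no (next='a')
Matching positions: [0, 6]
Count: 2

2


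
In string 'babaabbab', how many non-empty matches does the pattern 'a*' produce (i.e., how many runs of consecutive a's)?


Pattern 'a*' matches zero or more a's. We want non-empty runs of consecutive a's.
String: 'babaabbab'
Walking through the string to find runs of a's:
  Run 1: positions 1-1 -> 'a'
  Run 2: positions 3-4 -> 'aa'
  Run 3: positions 7-7 -> 'a'
Non-empty runs found: ['a', 'aa', 'a']
Count: 3

3


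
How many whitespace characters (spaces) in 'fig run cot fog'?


\s matches whitespace characters (spaces, tabs, etc.).
Text: 'fig run cot fog'
This text has 4 words separated by spaces.
Number of spaces = number of words - 1 = 4 - 1 = 3

3


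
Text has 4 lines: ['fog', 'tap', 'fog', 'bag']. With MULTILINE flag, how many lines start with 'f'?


With MULTILINE flag, ^ matches the start of each line.
Lines: ['fog', 'tap', 'fog', 'bag']
Checking which lines start with 'f':
  Line 1: 'fog' -> MATCH
  Line 2: 'tap' -> no
  Line 3: 'fog' -> MATCH
  Line 4: 'bag' -> no
Matching lines: ['fog', 'fog']
Count: 2

2


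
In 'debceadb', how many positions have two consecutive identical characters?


Looking for consecutive identical characters in 'debceadb':
  pos 0-1: 'd' vs 'e' -> different
  pos 1-2: 'e' vs 'b' -> different
  pos 2-3: 'b' vs 'c' -> different
  pos 3-4: 'c' vs 'e' -> different
  pos 4-5: 'e' vs 'a' -> different
  pos 5-6: 'a' vs 'd' -> different
  pos 6-7: 'd' vs 'b' -> different
Consecutive identical pairs: []
Count: 0

0


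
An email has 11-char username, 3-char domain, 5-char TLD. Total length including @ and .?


An email address has format: username@domain.tld
Username length: 11
'@' character: 1
Domain length: 3
'.' character: 1
TLD length: 5
Total = 11 + 1 + 3 + 1 + 5 = 21

21


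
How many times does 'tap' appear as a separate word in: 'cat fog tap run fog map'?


Scanning each word for exact match 'tap':
  Word 1: 'cat' -> no
  Word 2: 'fog' -> no
  Word 3: 'tap' -> MATCH
  Word 4: 'run' -> no
  Word 5: 'fog' -> no
  Word 6: 'map' -> no
Total matches: 1

1


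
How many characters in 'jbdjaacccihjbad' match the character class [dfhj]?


Character class [dfhj] matches any of: {d, f, h, j}
Scanning string 'jbdjaacccihjbad' character by character:
  pos 0: 'j' -> MATCH
  pos 1: 'b' -> no
  pos 2: 'd' -> MATCH
  pos 3: 'j' -> MATCH
  pos 4: 'a' -> no
  pos 5: 'a' -> no
  pos 6: 'c' -> no
  pos 7: 'c' -> no
  pos 8: 'c' -> no
  pos 9: 'i' -> no
  pos 10: 'h' -> MATCH
  pos 11: 'j' -> MATCH
  pos 12: 'b' -> no
  pos 13: 'a' -> no
  pos 14: 'd' -> MATCH
Total matches: 6

6


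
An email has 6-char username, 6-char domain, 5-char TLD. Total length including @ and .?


An email address has format: username@domain.tld
Username length: 6
'@' character: 1
Domain length: 6
'.' character: 1
TLD length: 5
Total = 6 + 1 + 6 + 1 + 5 = 19

19


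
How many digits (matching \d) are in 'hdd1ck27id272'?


\d matches any digit 0-9.
Scanning 'hdd1ck27id272':
  pos 3: '1' -> DIGIT
  pos 6: '2' -> DIGIT
  pos 7: '7' -> DIGIT
  pos 10: '2' -> DIGIT
  pos 11: '7' -> DIGIT
  pos 12: '2' -> DIGIT
Digits found: ['1', '2', '7', '2', '7', '2']
Total: 6

6


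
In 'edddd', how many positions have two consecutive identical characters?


Looking for consecutive identical characters in 'edddd':
  pos 0-1: 'e' vs 'd' -> different
  pos 1-2: 'd' vs 'd' -> MATCH ('dd')
  pos 2-3: 'd' vs 'd' -> MATCH ('dd')
  pos 3-4: 'd' vs 'd' -> MATCH ('dd')
Consecutive identical pairs: ['dd', 'dd', 'dd']
Count: 3

3


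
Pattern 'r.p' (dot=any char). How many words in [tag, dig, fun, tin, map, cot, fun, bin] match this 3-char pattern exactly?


Pattern 'r.p' means: starts with 'r', any single char, ends with 'p'.
Checking each word (must be exactly 3 chars):
  'tag' (len=3): no
  'dig' (len=3): no
  'fun' (len=3): no
  'tin' (len=3): no
  'map' (len=3): no
  'cot' (len=3): no
  'fun' (len=3): no
  'bin' (len=3): no
Matching words: []
Total: 0

0


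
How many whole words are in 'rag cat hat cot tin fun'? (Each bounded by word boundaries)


Word boundaries (\b) mark the start/end of each word.
Text: 'rag cat hat cot tin fun'
Splitting by whitespace:
  Word 1: 'rag'
  Word 2: 'cat'
  Word 3: 'hat'
  Word 4: 'cot'
  Word 5: 'tin'
  Word 6: 'fun'
Total whole words: 6

6


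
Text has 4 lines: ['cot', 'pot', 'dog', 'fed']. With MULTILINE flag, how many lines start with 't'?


With MULTILINE flag, ^ matches the start of each line.
Lines: ['cot', 'pot', 'dog', 'fed']
Checking which lines start with 't':
  Line 1: 'cot' -> no
  Line 2: 'pot' -> no
  Line 3: 'dog' -> no
  Line 4: 'fed' -> no
Matching lines: []
Count: 0

0


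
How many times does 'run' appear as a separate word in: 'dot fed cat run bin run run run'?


Scanning each word for exact match 'run':
  Word 1: 'dot' -> no
  Word 2: 'fed' -> no
  Word 3: 'cat' -> no
  Word 4: 'run' -> MATCH
  Word 5: 'bin' -> no
  Word 6: 'run' -> MATCH
  Word 7: 'run' -> MATCH
  Word 8: 'run' -> MATCH
Total matches: 4

4


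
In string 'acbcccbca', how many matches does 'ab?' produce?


Pattern 'ab?' matches 'a' optionally followed by 'b'.
String: 'acbcccbca'
Scanning left to right for 'a' then checking next char:
  Match 1: 'a' (a not followed by b)
  Match 2: 'a' (a not followed by b)
Total matches: 2

2


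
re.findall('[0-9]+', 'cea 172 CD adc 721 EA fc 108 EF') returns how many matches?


Pattern '[0-9]+' finds one or more digits.
Text: 'cea 172 CD adc 721 EA fc 108 EF'
Scanning for matches:
  Match 1: '172'
  Match 2: '721'
  Match 3: '108'
Total matches: 3

3


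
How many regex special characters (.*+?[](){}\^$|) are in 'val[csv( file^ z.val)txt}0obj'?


Regex special characters are: . * + ? [ ] ( ) { } \ ^ $ |
Scanning 'val[csv( file^ z.val)txt}0obj':
  pos 3: '[' -> SPECIAL
  pos 7: '(' -> SPECIAL
  pos 13: '^' -> SPECIAL
  pos 16: '.' -> SPECIAL
  pos 20: ')' -> SPECIAL
  pos 24: '}' -> SPECIAL
Special chars found: ['[', '(', '^', '.', ')', '}']
Total: 6

6


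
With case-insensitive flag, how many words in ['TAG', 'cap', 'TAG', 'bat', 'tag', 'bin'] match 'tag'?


Case-insensitive matching: compare each word's lowercase form to 'tag'.
  'TAG' -> lower='tag' -> MATCH
  'cap' -> lower='cap' -> no
  'TAG' -> lower='tag' -> MATCH
  'bat' -> lower='bat' -> no
  'tag' -> lower='tag' -> MATCH
  'bin' -> lower='bin' -> no
Matches: ['TAG', 'TAG', 'tag']
Count: 3

3


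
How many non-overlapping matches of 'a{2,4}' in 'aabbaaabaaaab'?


Pattern 'a{2,4}' matches between 2 and 4 consecutive a's (greedy).
String: 'aabbaaabaaaab'
Finding runs of a's and applying greedy matching:
  Run at pos 0: 'aa' (length 2)
  Run at pos 4: 'aaa' (length 3)
  Run at pos 8: 'aaaa' (length 4)
Matches: ['aa', 'aaa', 'aaaa']
Count: 3

3


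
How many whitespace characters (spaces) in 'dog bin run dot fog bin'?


\s matches whitespace characters (spaces, tabs, etc.).
Text: 'dog bin run dot fog bin'
This text has 6 words separated by spaces.
Number of spaces = number of words - 1 = 6 - 1 = 5

5


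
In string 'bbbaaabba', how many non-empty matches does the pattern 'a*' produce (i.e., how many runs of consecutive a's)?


Pattern 'a*' matches zero or more a's. We want non-empty runs of consecutive a's.
String: 'bbbaaabba'
Walking through the string to find runs of a's:
  Run 1: positions 3-5 -> 'aaa'
  Run 2: positions 8-8 -> 'a'
Non-empty runs found: ['aaa', 'a']
Count: 2

2


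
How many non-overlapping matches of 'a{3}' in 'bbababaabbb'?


Pattern 'a{3}' matches exactly 3 consecutive a's (greedy, non-overlapping).
String: 'bbababaabbb'
Scanning for runs of a's:
  Run at pos 2: 'a' (length 1) -> 0 match(es)
  Run at pos 4: 'a' (length 1) -> 0 match(es)
  Run at pos 6: 'aa' (length 2) -> 0 match(es)
Matches found: []
Total: 0

0


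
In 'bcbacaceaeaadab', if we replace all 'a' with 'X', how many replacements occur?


re.sub('a', 'X', text) replaces every occurrence of 'a' with 'X'.
Text: 'bcbacaceaeaadab'
Scanning for 'a':
  pos 3: 'a' -> replacement #1
  pos 5: 'a' -> replacement #2
  pos 8: 'a' -> replacement #3
  pos 10: 'a' -> replacement #4
  pos 11: 'a' -> replacement #5
  pos 13: 'a' -> replacement #6
Total replacements: 6

6


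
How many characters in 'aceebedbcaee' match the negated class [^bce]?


Negated class [^bce] matches any char NOT in {b, c, e}
Scanning 'aceebedbcaee':
  pos 0: 'a' -> MATCH
  pos 1: 'c' -> no (excluded)
  pos 2: 'e' -> no (excluded)
  pos 3: 'e' -> no (excluded)
  pos 4: 'b' -> no (excluded)
  pos 5: 'e' -> no (excluded)
  pos 6: 'd' -> MATCH
  pos 7: 'b' -> no (excluded)
  pos 8: 'c' -> no (excluded)
  pos 9: 'a' -> MATCH
  pos 10: 'e' -> no (excluded)
  pos 11: 'e' -> no (excluded)
Total matches: 3

3


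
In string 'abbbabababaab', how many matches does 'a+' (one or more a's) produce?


Pattern 'a+' matches one or more consecutive a's.
String: 'abbbabababaab'
Scanning for runs of a:
  Match 1: 'a' (length 1)
  Match 2: 'a' (length 1)
  Match 3: 'a' (length 1)
  Match 4: 'a' (length 1)
  Match 5: 'aa' (length 2)
Total matches: 5

5


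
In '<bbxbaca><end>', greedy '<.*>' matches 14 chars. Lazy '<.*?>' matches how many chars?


Greedy '<.*>' tries to match as MUCH as possible.
Lazy '<.*?>' tries to match as LITTLE as possible.

String: '<bbxbaca><end>'
Greedy '<.*>' starts at first '<' and extends to the LAST '>': '<bbxbaca><end>' (14 chars)
Lazy '<.*?>' starts at first '<' and stops at the FIRST '>': '<bbxbaca>' (9 chars)

9


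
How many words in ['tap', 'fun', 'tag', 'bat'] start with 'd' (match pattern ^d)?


Pattern ^d anchors to start of word. Check which words begin with 'd':
  'tap' -> no
  'fun' -> no
  'tag' -> no
  'bat' -> no
Matching words: []
Count: 0

0


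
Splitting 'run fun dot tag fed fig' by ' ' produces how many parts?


Splitting by ' ' breaks the string at each occurrence of the separator.
Text: 'run fun dot tag fed fig'
Parts after split:
  Part 1: 'run'
  Part 2: 'fun'
  Part 3: 'dot'
  Part 4: 'tag'
  Part 5: 'fed'
  Part 6: 'fig'
Total parts: 6

6


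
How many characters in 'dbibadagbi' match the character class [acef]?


Character class [acef] matches any of: {a, c, e, f}
Scanning string 'dbibadagbi' character by character:
  pos 0: 'd' -> no
  pos 1: 'b' -> no
  pos 2: 'i' -> no
  pos 3: 'b' -> no
  pos 4: 'a' -> MATCH
  pos 5: 'd' -> no
  pos 6: 'a' -> MATCH
  pos 7: 'g' -> no
  pos 8: 'b' -> no
  pos 9: 'i' -> no
Total matches: 2

2


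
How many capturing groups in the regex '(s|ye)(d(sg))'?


To count capturing groups, count each '(' that starts a group.
Pattern: '(s|ye)(d(sg))'
Walking through the pattern:
  Position 0: '(' -> group #1
  Position 6: '(' -> group #2
  Position 8: '(' -> group #3
Total capturing groups: 3

3


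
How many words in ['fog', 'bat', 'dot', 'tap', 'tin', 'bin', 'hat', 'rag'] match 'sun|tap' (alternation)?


Alternation 'sun|tap' matches either 'sun' or 'tap'.
Checking each word:
  'fog' -> no
  'bat' -> no
  'dot' -> no
  'tap' -> MATCH
  'tin' -> no
  'bin' -> no
  'hat' -> no
  'rag' -> no
Matches: ['tap']
Count: 1

1


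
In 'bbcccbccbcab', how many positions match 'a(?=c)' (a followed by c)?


Lookahead 'a(?=c)' matches 'a' only when followed by 'c'.
String: 'bbcccbccbcab'
Checking each position where char is 'a':
  pos 10: 'a' -> no (next='b')
Matching positions: []
Count: 0

0


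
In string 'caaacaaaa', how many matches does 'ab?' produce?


Pattern 'ab?' matches 'a' optionally followed by 'b'.
String: 'caaacaaaa'
Scanning left to right for 'a' then checking next char:
  Match 1: 'a' (a not followed by b)
  Match 2: 'a' (a not followed by b)
  Match 3: 'a' (a not followed by b)
  Match 4: 'a' (a not followed by b)
  Match 5: 'a' (a not followed by b)
  Match 6: 'a' (a not followed by b)
  Match 7: 'a' (a not followed by b)
Total matches: 7

7


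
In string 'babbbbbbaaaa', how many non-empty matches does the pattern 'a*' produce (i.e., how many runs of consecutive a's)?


Pattern 'a*' matches zero or more a's. We want non-empty runs of consecutive a's.
String: 'babbbbbbaaaa'
Walking through the string to find runs of a's:
  Run 1: positions 1-1 -> 'a'
  Run 2: positions 8-11 -> 'aaaa'
Non-empty runs found: ['a', 'aaaa']
Count: 2

2


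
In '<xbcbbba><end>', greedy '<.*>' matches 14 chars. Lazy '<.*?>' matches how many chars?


Greedy '<.*>' tries to match as MUCH as possible.
Lazy '<.*?>' tries to match as LITTLE as possible.

String: '<xbcbbba><end>'
Greedy '<.*>' starts at first '<' and extends to the LAST '>': '<xbcbbba><end>' (14 chars)
Lazy '<.*?>' starts at first '<' and stops at the FIRST '>': '<xbcbbba>' (9 chars)

9


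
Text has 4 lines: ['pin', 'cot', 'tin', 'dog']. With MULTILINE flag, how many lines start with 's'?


With MULTILINE flag, ^ matches the start of each line.
Lines: ['pin', 'cot', 'tin', 'dog']
Checking which lines start with 's':
  Line 1: 'pin' -> no
  Line 2: 'cot' -> no
  Line 3: 'tin' -> no
  Line 4: 'dog' -> no
Matching lines: []
Count: 0

0


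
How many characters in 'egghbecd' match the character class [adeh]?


Character class [adeh] matches any of: {a, d, e, h}
Scanning string 'egghbecd' character by character:
  pos 0: 'e' -> MATCH
  pos 1: 'g' -> no
  pos 2: 'g' -> no
  pos 3: 'h' -> MATCH
  pos 4: 'b' -> no
  pos 5: 'e' -> MATCH
  pos 6: 'c' -> no
  pos 7: 'd' -> MATCH
Total matches: 4

4


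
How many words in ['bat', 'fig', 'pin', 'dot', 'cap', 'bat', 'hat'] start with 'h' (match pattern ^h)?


Pattern ^h anchors to start of word. Check which words begin with 'h':
  'bat' -> no
  'fig' -> no
  'pin' -> no
  'dot' -> no
  'cap' -> no
  'bat' -> no
  'hat' -> MATCH (starts with 'h')
Matching words: ['hat']
Count: 1

1


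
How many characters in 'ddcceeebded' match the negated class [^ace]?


Negated class [^ace] matches any char NOT in {a, c, e}
Scanning 'ddcceeebded':
  pos 0: 'd' -> MATCH
  pos 1: 'd' -> MATCH
  pos 2: 'c' -> no (excluded)
  pos 3: 'c' -> no (excluded)
  pos 4: 'e' -> no (excluded)
  pos 5: 'e' -> no (excluded)
  pos 6: 'e' -> no (excluded)
  pos 7: 'b' -> MATCH
  pos 8: 'd' -> MATCH
  pos 9: 'e' -> no (excluded)
  pos 10: 'd' -> MATCH
Total matches: 5

5


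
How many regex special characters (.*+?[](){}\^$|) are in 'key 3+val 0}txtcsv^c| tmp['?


Regex special characters are: . * + ? [ ] ( ) { } \ ^ $ |
Scanning 'key 3+val 0}txtcsv^c| tmp[':
  pos 5: '+' -> SPECIAL
  pos 11: '}' -> SPECIAL
  pos 18: '^' -> SPECIAL
  pos 20: '|' -> SPECIAL
  pos 25: '[' -> SPECIAL
Special chars found: ['+', '}', '^', '|', '[']
Total: 5

5


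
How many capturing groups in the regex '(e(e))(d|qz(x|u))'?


To count capturing groups, count each '(' that starts a group.
Pattern: '(e(e))(d|qz(x|u))'
Walking through the pattern:
  Position 0: '(' -> group #1
  Position 2: '(' -> group #2
  Position 6: '(' -> group #3
  Position 11: '(' -> group #4
Total capturing groups: 4

4


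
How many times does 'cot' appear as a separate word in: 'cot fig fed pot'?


Scanning each word for exact match 'cot':
  Word 1: 'cot' -> MATCH
  Word 2: 'fig' -> no
  Word 3: 'fed' -> no
  Word 4: 'pot' -> no
Total matches: 1

1


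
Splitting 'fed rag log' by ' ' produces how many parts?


Splitting by ' ' breaks the string at each occurrence of the separator.
Text: 'fed rag log'
Parts after split:
  Part 1: 'fed'
  Part 2: 'rag'
  Part 3: 'log'
Total parts: 3

3


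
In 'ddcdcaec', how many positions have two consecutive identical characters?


Looking for consecutive identical characters in 'ddcdcaec':
  pos 0-1: 'd' vs 'd' -> MATCH ('dd')
  pos 1-2: 'd' vs 'c' -> different
  pos 2-3: 'c' vs 'd' -> different
  pos 3-4: 'd' vs 'c' -> different
  pos 4-5: 'c' vs 'a' -> different
  pos 5-6: 'a' vs 'e' -> different
  pos 6-7: 'e' vs 'c' -> different
Consecutive identical pairs: ['dd']
Count: 1

1


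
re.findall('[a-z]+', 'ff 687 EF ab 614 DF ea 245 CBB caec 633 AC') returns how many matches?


Pattern '[a-z]+' finds one or more lowercase letters.
Text: 'ff 687 EF ab 614 DF ea 245 CBB caec 633 AC'
Scanning for matches:
  Match 1: 'ff'
  Match 2: 'ab'
  Match 3: 'ea'
  Match 4: 'caec'
Total matches: 4

4


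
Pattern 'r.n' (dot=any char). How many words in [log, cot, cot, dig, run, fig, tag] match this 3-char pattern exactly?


Pattern 'r.n' means: starts with 'r', any single char, ends with 'n'.
Checking each word (must be exactly 3 chars):
  'log' (len=3): no
  'cot' (len=3): no
  'cot' (len=3): no
  'dig' (len=3): no
  'run' (len=3): MATCH
  'fig' (len=3): no
  'tag' (len=3): no
Matching words: ['run']
Total: 1

1


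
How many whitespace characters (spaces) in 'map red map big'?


\s matches whitespace characters (spaces, tabs, etc.).
Text: 'map red map big'
This text has 4 words separated by spaces.
Number of spaces = number of words - 1 = 4 - 1 = 3

3


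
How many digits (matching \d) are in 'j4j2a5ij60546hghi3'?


\d matches any digit 0-9.
Scanning 'j4j2a5ij60546hghi3':
  pos 1: '4' -> DIGIT
  pos 3: '2' -> DIGIT
  pos 5: '5' -> DIGIT
  pos 8: '6' -> DIGIT
  pos 9: '0' -> DIGIT
  pos 10: '5' -> DIGIT
  pos 11: '4' -> DIGIT
  pos 12: '6' -> DIGIT
  pos 17: '3' -> DIGIT
Digits found: ['4', '2', '5', '6', '0', '5', '4', '6', '3']
Total: 9

9


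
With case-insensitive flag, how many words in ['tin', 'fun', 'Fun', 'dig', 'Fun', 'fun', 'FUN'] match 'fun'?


Case-insensitive matching: compare each word's lowercase form to 'fun'.
  'tin' -> lower='tin' -> no
  'fun' -> lower='fun' -> MATCH
  'Fun' -> lower='fun' -> MATCH
  'dig' -> lower='dig' -> no
  'Fun' -> lower='fun' -> MATCH
  'fun' -> lower='fun' -> MATCH
  'FUN' -> lower='fun' -> MATCH
Matches: ['fun', 'Fun', 'Fun', 'fun', 'FUN']
Count: 5

5


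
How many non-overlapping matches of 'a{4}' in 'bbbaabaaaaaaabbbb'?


Pattern 'a{4}' matches exactly 4 consecutive a's (greedy, non-overlapping).
String: 'bbbaabaaaaaaabbbb'
Scanning for runs of a's:
  Run at pos 3: 'aa' (length 2) -> 0 match(es)
  Run at pos 6: 'aaaaaaa' (length 7) -> 1 match(es)
Matches found: ['aaaa']
Total: 1

1


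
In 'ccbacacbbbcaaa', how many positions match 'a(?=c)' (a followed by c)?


Lookahead 'a(?=c)' matches 'a' only when followed by 'c'.
String: 'ccbacacbbbcaaa'
Checking each position where char is 'a':
  pos 3: 'a' -> MATCH (next='c')
  pos 5: 'a' -> MATCH (next='c')
  pos 11: 'a' -> no (next='a')
  pos 12: 'a' -> no (next='a')
Matching positions: [3, 5]
Count: 2

2


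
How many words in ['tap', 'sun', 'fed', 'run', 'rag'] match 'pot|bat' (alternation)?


Alternation 'pot|bat' matches either 'pot' or 'bat'.
Checking each word:
  'tap' -> no
  'sun' -> no
  'fed' -> no
  'run' -> no
  'rag' -> no
Matches: []
Count: 0

0


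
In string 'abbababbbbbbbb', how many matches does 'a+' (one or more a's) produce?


Pattern 'a+' matches one or more consecutive a's.
String: 'abbababbbbbbbb'
Scanning for runs of a:
  Match 1: 'a' (length 1)
  Match 2: 'a' (length 1)
  Match 3: 'a' (length 1)
Total matches: 3

3


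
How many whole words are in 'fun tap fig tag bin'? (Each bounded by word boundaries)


Word boundaries (\b) mark the start/end of each word.
Text: 'fun tap fig tag bin'
Splitting by whitespace:
  Word 1: 'fun'
  Word 2: 'tap'
  Word 3: 'fig'
  Word 4: 'tag'
  Word 5: 'bin'
Total whole words: 5

5


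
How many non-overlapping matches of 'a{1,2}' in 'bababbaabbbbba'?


Pattern 'a{1,2}' matches between 1 and 2 consecutive a's (greedy).
String: 'bababbaabbbbba'
Finding runs of a's and applying greedy matching:
  Run at pos 1: 'a' (length 1)
  Run at pos 3: 'a' (length 1)
  Run at pos 6: 'aa' (length 2)
  Run at pos 13: 'a' (length 1)
Matches: ['a', 'a', 'aa', 'a']
Count: 4

4


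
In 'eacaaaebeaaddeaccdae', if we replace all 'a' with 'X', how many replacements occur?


re.sub('a', 'X', text) replaces every occurrence of 'a' with 'X'.
Text: 'eacaaaebeaaddeaccdae'
Scanning for 'a':
  pos 1: 'a' -> replacement #1
  pos 3: 'a' -> replacement #2
  pos 4: 'a' -> replacement #3
  pos 5: 'a' -> replacement #4
  pos 9: 'a' -> replacement #5
  pos 10: 'a' -> replacement #6
  pos 14: 'a' -> replacement #7
  pos 18: 'a' -> replacement #8
Total replacements: 8

8


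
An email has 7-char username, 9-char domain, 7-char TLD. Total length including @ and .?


An email address has format: username@domain.tld
Username length: 7
'@' character: 1
Domain length: 9
'.' character: 1
TLD length: 7
Total = 7 + 1 + 9 + 1 + 7 = 25

25


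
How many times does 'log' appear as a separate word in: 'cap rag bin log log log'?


Scanning each word for exact match 'log':
  Word 1: 'cap' -> no
  Word 2: 'rag' -> no
  Word 3: 'bin' -> no
  Word 4: 'log' -> MATCH
  Word 5: 'log' -> MATCH
  Word 6: 'log' -> MATCH
Total matches: 3

3


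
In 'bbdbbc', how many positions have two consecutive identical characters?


Looking for consecutive identical characters in 'bbdbbc':
  pos 0-1: 'b' vs 'b' -> MATCH ('bb')
  pos 1-2: 'b' vs 'd' -> different
  pos 2-3: 'd' vs 'b' -> different
  pos 3-4: 'b' vs 'b' -> MATCH ('bb')
  pos 4-5: 'b' vs 'c' -> different
Consecutive identical pairs: ['bb', 'bb']
Count: 2

2


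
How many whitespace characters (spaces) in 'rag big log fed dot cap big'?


\s matches whitespace characters (spaces, tabs, etc.).
Text: 'rag big log fed dot cap big'
This text has 7 words separated by spaces.
Number of spaces = number of words - 1 = 7 - 1 = 6

6


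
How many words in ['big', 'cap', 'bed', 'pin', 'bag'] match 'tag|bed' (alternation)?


Alternation 'tag|bed' matches either 'tag' or 'bed'.
Checking each word:
  'big' -> no
  'cap' -> no
  'bed' -> MATCH
  'pin' -> no
  'bag' -> no
Matches: ['bed']
Count: 1

1


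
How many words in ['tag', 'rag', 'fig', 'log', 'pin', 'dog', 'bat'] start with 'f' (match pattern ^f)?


Pattern ^f anchors to start of word. Check which words begin with 'f':
  'tag' -> no
  'rag' -> no
  'fig' -> MATCH (starts with 'f')
  'log' -> no
  'pin' -> no
  'dog' -> no
  'bat' -> no
Matching words: ['fig']
Count: 1

1


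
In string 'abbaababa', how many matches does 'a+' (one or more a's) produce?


Pattern 'a+' matches one or more consecutive a's.
String: 'abbaababa'
Scanning for runs of a:
  Match 1: 'a' (length 1)
  Match 2: 'aa' (length 2)
  Match 3: 'a' (length 1)
  Match 4: 'a' (length 1)
Total matches: 4

4


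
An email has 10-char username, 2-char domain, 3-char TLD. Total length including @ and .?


An email address has format: username@domain.tld
Username length: 10
'@' character: 1
Domain length: 2
'.' character: 1
TLD length: 3
Total = 10 + 1 + 2 + 1 + 3 = 17

17


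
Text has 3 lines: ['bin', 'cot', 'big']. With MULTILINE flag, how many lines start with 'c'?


With MULTILINE flag, ^ matches the start of each line.
Lines: ['bin', 'cot', 'big']
Checking which lines start with 'c':
  Line 1: 'bin' -> no
  Line 2: 'cot' -> MATCH
  Line 3: 'big' -> no
Matching lines: ['cot']
Count: 1

1


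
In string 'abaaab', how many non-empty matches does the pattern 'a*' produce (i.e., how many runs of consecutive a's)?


Pattern 'a*' matches zero or more a's. We want non-empty runs of consecutive a's.
String: 'abaaab'
Walking through the string to find runs of a's:
  Run 1: positions 0-0 -> 'a'
  Run 2: positions 2-4 -> 'aaa'
Non-empty runs found: ['a', 'aaa']
Count: 2

2


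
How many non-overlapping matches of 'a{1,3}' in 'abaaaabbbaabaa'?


Pattern 'a{1,3}' matches between 1 and 3 consecutive a's (greedy).
String: 'abaaaabbbaabaa'
Finding runs of a's and applying greedy matching:
  Run at pos 0: 'a' (length 1)
  Run at pos 2: 'aaaa' (length 4)
  Run at pos 9: 'aa' (length 2)
  Run at pos 12: 'aa' (length 2)
Matches: ['a', 'aaa', 'a', 'aa', 'aa']
Count: 5

5


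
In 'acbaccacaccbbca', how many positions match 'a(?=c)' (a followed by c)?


Lookahead 'a(?=c)' matches 'a' only when followed by 'c'.
String: 'acbaccacaccbbca'
Checking each position where char is 'a':
  pos 0: 'a' -> MATCH (next='c')
  pos 3: 'a' -> MATCH (next='c')
  pos 6: 'a' -> MATCH (next='c')
  pos 8: 'a' -> MATCH (next='c')
Matching positions: [0, 3, 6, 8]
Count: 4

4


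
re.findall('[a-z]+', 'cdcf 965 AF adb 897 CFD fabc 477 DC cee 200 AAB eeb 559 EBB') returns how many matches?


Pattern '[a-z]+' finds one or more lowercase letters.
Text: 'cdcf 965 AF adb 897 CFD fabc 477 DC cee 200 AAB eeb 559 EBB'
Scanning for matches:
  Match 1: 'cdcf'
  Match 2: 'adb'
  Match 3: 'fabc'
  Match 4: 'cee'
  Match 5: 'eeb'
Total matches: 5

5


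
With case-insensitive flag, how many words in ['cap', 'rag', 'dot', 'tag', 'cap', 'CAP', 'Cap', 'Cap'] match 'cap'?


Case-insensitive matching: compare each word's lowercase form to 'cap'.
  'cap' -> lower='cap' -> MATCH
  'rag' -> lower='rag' -> no
  'dot' -> lower='dot' -> no
  'tag' -> lower='tag' -> no
  'cap' -> lower='cap' -> MATCH
  'CAP' -> lower='cap' -> MATCH
  'Cap' -> lower='cap' -> MATCH
  'Cap' -> lower='cap' -> MATCH
Matches: ['cap', 'cap', 'CAP', 'Cap', 'Cap']
Count: 5

5


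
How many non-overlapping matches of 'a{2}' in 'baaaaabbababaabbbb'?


Pattern 'a{2}' matches exactly 2 consecutive a's (greedy, non-overlapping).
String: 'baaaaabbababaabbbb'
Scanning for runs of a's:
  Run at pos 1: 'aaaaa' (length 5) -> 2 match(es)
  Run at pos 8: 'a' (length 1) -> 0 match(es)
  Run at pos 10: 'a' (length 1) -> 0 match(es)
  Run at pos 12: 'aa' (length 2) -> 1 match(es)
Matches found: ['aa', 'aa', 'aa']
Total: 3

3


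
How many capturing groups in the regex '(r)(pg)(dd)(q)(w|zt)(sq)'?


To count capturing groups, count each '(' that starts a group.
Pattern: '(r)(pg)(dd)(q)(w|zt)(sq)'
Walking through the pattern:
  Position 0: '(' -> group #1
  Position 3: '(' -> group #2
  Position 7: '(' -> group #3
  Position 11: '(' -> group #4
  Position 14: '(' -> group #5
  Position 20: '(' -> group #6
Total capturing groups: 6

6


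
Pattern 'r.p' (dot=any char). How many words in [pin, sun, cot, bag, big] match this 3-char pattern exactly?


Pattern 'r.p' means: starts with 'r', any single char, ends with 'p'.
Checking each word (must be exactly 3 chars):
  'pin' (len=3): no
  'sun' (len=3): no
  'cot' (len=3): no
  'bag' (len=3): no
  'big' (len=3): no
Matching words: []
Total: 0

0


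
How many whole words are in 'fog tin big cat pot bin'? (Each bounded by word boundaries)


Word boundaries (\b) mark the start/end of each word.
Text: 'fog tin big cat pot bin'
Splitting by whitespace:
  Word 1: 'fog'
  Word 2: 'tin'
  Word 3: 'big'
  Word 4: 'cat'
  Word 5: 'pot'
  Word 6: 'bin'
Total whole words: 6

6


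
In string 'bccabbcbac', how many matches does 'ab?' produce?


Pattern 'ab?' matches 'a' optionally followed by 'b'.
String: 'bccabbcbac'
Scanning left to right for 'a' then checking next char:
  Match 1: 'ab' (a followed by b)
  Match 2: 'a' (a not followed by b)
Total matches: 2

2


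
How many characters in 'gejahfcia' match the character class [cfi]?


Character class [cfi] matches any of: {c, f, i}
Scanning string 'gejahfcia' character by character:
  pos 0: 'g' -> no
  pos 1: 'e' -> no
  pos 2: 'j' -> no
  pos 3: 'a' -> no
  pos 4: 'h' -> no
  pos 5: 'f' -> MATCH
  pos 6: 'c' -> MATCH
  pos 7: 'i' -> MATCH
  pos 8: 'a' -> no
Total matches: 3

3


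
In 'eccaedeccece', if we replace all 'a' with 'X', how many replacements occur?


re.sub('a', 'X', text) replaces every occurrence of 'a' with 'X'.
Text: 'eccaedeccece'
Scanning for 'a':
  pos 3: 'a' -> replacement #1
Total replacements: 1

1


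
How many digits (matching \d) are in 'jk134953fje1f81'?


\d matches any digit 0-9.
Scanning 'jk134953fje1f81':
  pos 2: '1' -> DIGIT
  pos 3: '3' -> DIGIT
  pos 4: '4' -> DIGIT
  pos 5: '9' -> DIGIT
  pos 6: '5' -> DIGIT
  pos 7: '3' -> DIGIT
  pos 11: '1' -> DIGIT
  pos 13: '8' -> DIGIT
  pos 14: '1' -> DIGIT
Digits found: ['1', '3', '4', '9', '5', '3', '1', '8', '1']
Total: 9

9


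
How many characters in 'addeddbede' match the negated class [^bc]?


Negated class [^bc] matches any char NOT in {b, c}
Scanning 'addeddbede':
  pos 0: 'a' -> MATCH
  pos 1: 'd' -> MATCH
  pos 2: 'd' -> MATCH
  pos 3: 'e' -> MATCH
  pos 4: 'd' -> MATCH
  pos 5: 'd' -> MATCH
  pos 6: 'b' -> no (excluded)
  pos 7: 'e' -> MATCH
  pos 8: 'd' -> MATCH
  pos 9: 'e' -> MATCH
Total matches: 9

9


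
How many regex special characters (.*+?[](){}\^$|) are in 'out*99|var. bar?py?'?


Regex special characters are: . * + ? [ ] ( ) { } \ ^ $ |
Scanning 'out*99|var. bar?py?':
  pos 3: '*' -> SPECIAL
  pos 6: '|' -> SPECIAL
  pos 10: '.' -> SPECIAL
  pos 15: '?' -> SPECIAL
  pos 18: '?' -> SPECIAL
Special chars found: ['*', '|', '.', '?', '?']
Total: 5

5


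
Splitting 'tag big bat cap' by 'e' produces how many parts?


Splitting by 'e' breaks the string at each occurrence of the separator.
Text: 'tag big bat cap'
Parts after split:
  Part 1: 'tag big bat cap'
Total parts: 1

1


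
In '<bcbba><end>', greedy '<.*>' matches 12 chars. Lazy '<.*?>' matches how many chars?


Greedy '<.*>' tries to match as MUCH as possible.
Lazy '<.*?>' tries to match as LITTLE as possible.

String: '<bcbba><end>'
Greedy '<.*>' starts at first '<' and extends to the LAST '>': '<bcbba><end>' (12 chars)
Lazy '<.*?>' starts at first '<' and stops at the FIRST '>': '<bcbba>' (7 chars)

7


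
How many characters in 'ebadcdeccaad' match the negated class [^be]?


Negated class [^be] matches any char NOT in {b, e}
Scanning 'ebadcdeccaad':
  pos 0: 'e' -> no (excluded)
  pos 1: 'b' -> no (excluded)
  pos 2: 'a' -> MATCH
  pos 3: 'd' -> MATCH
  pos 4: 'c' -> MATCH
  pos 5: 'd' -> MATCH
  pos 6: 'e' -> no (excluded)
  pos 7: 'c' -> MATCH
  pos 8: 'c' -> MATCH
  pos 9: 'a' -> MATCH
  pos 10: 'a' -> MATCH
  pos 11: 'd' -> MATCH
Total matches: 9

9


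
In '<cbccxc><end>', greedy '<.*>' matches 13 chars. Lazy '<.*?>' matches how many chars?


Greedy '<.*>' tries to match as MUCH as possible.
Lazy '<.*?>' tries to match as LITTLE as possible.

String: '<cbccxc><end>'
Greedy '<.*>' starts at first '<' and extends to the LAST '>': '<cbccxc><end>' (13 chars)
Lazy '<.*?>' starts at first '<' and stops at the FIRST '>': '<cbccxc>' (8 chars)

8


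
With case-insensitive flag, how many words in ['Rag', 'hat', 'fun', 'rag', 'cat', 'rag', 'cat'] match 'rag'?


Case-insensitive matching: compare each word's lowercase form to 'rag'.
  'Rag' -> lower='rag' -> MATCH
  'hat' -> lower='hat' -> no
  'fun' -> lower='fun' -> no
  'rag' -> lower='rag' -> MATCH
  'cat' -> lower='cat' -> no
  'rag' -> lower='rag' -> MATCH
  'cat' -> lower='cat' -> no
Matches: ['Rag', 'rag', 'rag']
Count: 3

3


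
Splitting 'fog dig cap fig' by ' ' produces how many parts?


Splitting by ' ' breaks the string at each occurrence of the separator.
Text: 'fog dig cap fig'
Parts after split:
  Part 1: 'fog'
  Part 2: 'dig'
  Part 3: 'cap'
  Part 4: 'fig'
Total parts: 4

4


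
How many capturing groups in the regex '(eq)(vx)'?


To count capturing groups, count each '(' that starts a group.
Pattern: '(eq)(vx)'
Walking through the pattern:
  Position 0: '(' -> group #1
  Position 4: '(' -> group #2
Total capturing groups: 2

2


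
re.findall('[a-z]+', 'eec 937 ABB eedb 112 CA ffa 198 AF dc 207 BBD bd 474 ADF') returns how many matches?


Pattern '[a-z]+' finds one or more lowercase letters.
Text: 'eec 937 ABB eedb 112 CA ffa 198 AF dc 207 BBD bd 474 ADF'
Scanning for matches:
  Match 1: 'eec'
  Match 2: 'eedb'
  Match 3: 'ffa'
  Match 4: 'dc'
  Match 5: 'bd'
Total matches: 5

5


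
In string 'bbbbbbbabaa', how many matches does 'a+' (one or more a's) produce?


Pattern 'a+' matches one or more consecutive a's.
String: 'bbbbbbbabaa'
Scanning for runs of a:
  Match 1: 'a' (length 1)
  Match 2: 'aa' (length 2)
Total matches: 2

2


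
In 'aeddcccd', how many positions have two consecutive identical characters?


Looking for consecutive identical characters in 'aeddcccd':
  pos 0-1: 'a' vs 'e' -> different
  pos 1-2: 'e' vs 'd' -> different
  pos 2-3: 'd' vs 'd' -> MATCH ('dd')
  pos 3-4: 'd' vs 'c' -> different
  pos 4-5: 'c' vs 'c' -> MATCH ('cc')
  pos 5-6: 'c' vs 'c' -> MATCH ('cc')
  pos 6-7: 'c' vs 'd' -> different
Consecutive identical pairs: ['dd', 'cc', 'cc']
Count: 3

3


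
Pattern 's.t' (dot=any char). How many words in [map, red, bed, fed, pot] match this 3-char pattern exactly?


Pattern 's.t' means: starts with 's', any single char, ends with 't'.
Checking each word (must be exactly 3 chars):
  'map' (len=3): no
  'red' (len=3): no
  'bed' (len=3): no
  'fed' (len=3): no
  'pot' (len=3): no
Matching words: []
Total: 0

0


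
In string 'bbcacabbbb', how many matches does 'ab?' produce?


Pattern 'ab?' matches 'a' optionally followed by 'b'.
String: 'bbcacabbbb'
Scanning left to right for 'a' then checking next char:
  Match 1: 'a' (a not followed by b)
  Match 2: 'ab' (a followed by b)
Total matches: 2

2


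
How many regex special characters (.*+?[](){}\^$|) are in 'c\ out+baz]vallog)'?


Regex special characters are: . * + ? [ ] ( ) { } \ ^ $ |
Scanning 'c\ out+baz]vallog)':
  pos 1: '\' -> SPECIAL
  pos 6: '+' -> SPECIAL
  pos 10: ']' -> SPECIAL
  pos 17: ')' -> SPECIAL
Special chars found: ['\\', '+', ']', ')']
Total: 4

4


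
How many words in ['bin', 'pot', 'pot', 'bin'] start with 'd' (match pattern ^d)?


Pattern ^d anchors to start of word. Check which words begin with 'd':
  'bin' -> no
  'pot' -> no
  'pot' -> no
  'bin' -> no
Matching words: []
Count: 0

0


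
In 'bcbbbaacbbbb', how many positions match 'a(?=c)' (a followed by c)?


Lookahead 'a(?=c)' matches 'a' only when followed by 'c'.
String: 'bcbbbaacbbbb'
Checking each position where char is 'a':
  pos 5: 'a' -> no (next='a')
  pos 6: 'a' -> MATCH (next='c')
Matching positions: [6]
Count: 1

1


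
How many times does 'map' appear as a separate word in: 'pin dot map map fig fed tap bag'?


Scanning each word for exact match 'map':
  Word 1: 'pin' -> no
  Word 2: 'dot' -> no
  Word 3: 'map' -> MATCH
  Word 4: 'map' -> MATCH
  Word 5: 'fig' -> no
  Word 6: 'fed' -> no
  Word 7: 'tap' -> no
  Word 8: 'bag' -> no
Total matches: 2

2


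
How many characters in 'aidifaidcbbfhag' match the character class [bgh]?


Character class [bgh] matches any of: {b, g, h}
Scanning string 'aidifaidcbbfhag' character by character:
  pos 0: 'a' -> no
  pos 1: 'i' -> no
  pos 2: 'd' -> no
  pos 3: 'i' -> no
  pos 4: 'f' -> no
  pos 5: 'a' -> no
  pos 6: 'i' -> no
  pos 7: 'd' -> no
  pos 8: 'c' -> no
  pos 9: 'b' -> MATCH
  pos 10: 'b' -> MATCH
  pos 11: 'f' -> no
  pos 12: 'h' -> MATCH
  pos 13: 'a' -> no
  pos 14: 'g' -> MATCH
Total matches: 4

4


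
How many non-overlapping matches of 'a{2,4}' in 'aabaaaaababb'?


Pattern 'a{2,4}' matches between 2 and 4 consecutive a's (greedy).
String: 'aabaaaaababb'
Finding runs of a's and applying greedy matching:
  Run at pos 0: 'aa' (length 2)
  Run at pos 3: 'aaaaa' (length 5)
  Run at pos 9: 'a' (length 1)
Matches: ['aa', 'aaaa']
Count: 2

2


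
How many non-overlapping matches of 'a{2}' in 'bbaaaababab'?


Pattern 'a{2}' matches exactly 2 consecutive a's (greedy, non-overlapping).
String: 'bbaaaababab'
Scanning for runs of a's:
  Run at pos 2: 'aaaa' (length 4) -> 2 match(es)
  Run at pos 7: 'a' (length 1) -> 0 match(es)
  Run at pos 9: 'a' (length 1) -> 0 match(es)
Matches found: ['aa', 'aa']
Total: 2

2


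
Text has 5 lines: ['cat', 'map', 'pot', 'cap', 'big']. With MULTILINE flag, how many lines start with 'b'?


With MULTILINE flag, ^ matches the start of each line.
Lines: ['cat', 'map', 'pot', 'cap', 'big']
Checking which lines start with 'b':
  Line 1: 'cat' -> no
  Line 2: 'map' -> no
  Line 3: 'pot' -> no
  Line 4: 'cap' -> no
  Line 5: 'big' -> MATCH
Matching lines: ['big']
Count: 1

1


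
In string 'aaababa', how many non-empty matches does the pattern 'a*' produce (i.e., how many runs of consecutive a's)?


Pattern 'a*' matches zero or more a's. We want non-empty runs of consecutive a's.
String: 'aaababa'
Walking through the string to find runs of a's:
  Run 1: positions 0-2 -> 'aaa'
  Run 2: positions 4-4 -> 'a'
  Run 3: positions 6-6 -> 'a'
Non-empty runs found: ['aaa', 'a', 'a']
Count: 3

3


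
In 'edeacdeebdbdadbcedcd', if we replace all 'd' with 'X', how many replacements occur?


re.sub('d', 'X', text) replaces every occurrence of 'd' with 'X'.
Text: 'edeacdeebdbdadbcedcd'
Scanning for 'd':
  pos 1: 'd' -> replacement #1
  pos 5: 'd' -> replacement #2
  pos 9: 'd' -> replacement #3
  pos 11: 'd' -> replacement #4
  pos 13: 'd' -> replacement #5
  pos 17: 'd' -> replacement #6
  pos 19: 'd' -> replacement #7
Total replacements: 7

7


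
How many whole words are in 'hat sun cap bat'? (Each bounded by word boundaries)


Word boundaries (\b) mark the start/end of each word.
Text: 'hat sun cap bat'
Splitting by whitespace:
  Word 1: 'hat'
  Word 2: 'sun'
  Word 3: 'cap'
  Word 4: 'bat'
Total whole words: 4

4


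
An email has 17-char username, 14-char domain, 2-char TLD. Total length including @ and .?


An email address has format: username@domain.tld
Username length: 17
'@' character: 1
Domain length: 14
'.' character: 1
TLD length: 2
Total = 17 + 1 + 14 + 1 + 2 = 35

35


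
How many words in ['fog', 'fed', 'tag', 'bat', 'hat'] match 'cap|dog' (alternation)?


Alternation 'cap|dog' matches either 'cap' or 'dog'.
Checking each word:
  'fog' -> no
  'fed' -> no
  'tag' -> no
  'bat' -> no
  'hat' -> no
Matches: []
Count: 0

0


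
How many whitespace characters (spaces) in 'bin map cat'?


\s matches whitespace characters (spaces, tabs, etc.).
Text: 'bin map cat'
This text has 3 words separated by spaces.
Number of spaces = number of words - 1 = 3 - 1 = 2

2


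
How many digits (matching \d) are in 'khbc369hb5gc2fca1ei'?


\d matches any digit 0-9.
Scanning 'khbc369hb5gc2fca1ei':
  pos 4: '3' -> DIGIT
  pos 5: '6' -> DIGIT
  pos 6: '9' -> DIGIT
  pos 9: '5' -> DIGIT
  pos 12: '2' -> DIGIT
  pos 16: '1' -> DIGIT
Digits found: ['3', '6', '9', '5', '2', '1']
Total: 6

6


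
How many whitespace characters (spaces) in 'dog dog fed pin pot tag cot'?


\s matches whitespace characters (spaces, tabs, etc.).
Text: 'dog dog fed pin pot tag cot'
This text has 7 words separated by spaces.
Number of spaces = number of words - 1 = 7 - 1 = 6

6


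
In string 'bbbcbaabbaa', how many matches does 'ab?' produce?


Pattern 'ab?' matches 'a' optionally followed by 'b'.
String: 'bbbcbaabbaa'
Scanning left to right for 'a' then checking next char:
  Match 1: 'a' (a not followed by b)
  Match 2: 'ab' (a followed by b)
  Match 3: 'a' (a not followed by b)
  Match 4: 'a' (a not followed by b)
Total matches: 4

4
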